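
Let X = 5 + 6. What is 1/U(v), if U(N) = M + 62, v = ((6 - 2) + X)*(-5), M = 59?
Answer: 1/121 ≈ 0.0082645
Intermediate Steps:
X = 11
v = -75 (v = ((6 - 2) + 11)*(-5) = (4 + 11)*(-5) = 15*(-5) = -75)
U(N) = 121 (U(N) = 59 + 62 = 121)
1/U(v) = 1/121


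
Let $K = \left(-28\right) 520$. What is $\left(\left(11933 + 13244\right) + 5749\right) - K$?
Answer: $45486$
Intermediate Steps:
$K = -14560$
$\left(\left(11933 + 13244\right) + 5749\right) - K = \left(\left(11933 + 13244\right) + 5749\right) - -14560 = \left(25177 + 5749\right) + 14560 = 30926 + 14560 = 45486$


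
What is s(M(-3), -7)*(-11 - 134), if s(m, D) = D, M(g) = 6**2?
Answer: 1015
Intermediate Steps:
M(g) = 36
s(M(-3), -7)*(-11 - 134) = -7*(-11 - 134) = -7*(-145) = 1015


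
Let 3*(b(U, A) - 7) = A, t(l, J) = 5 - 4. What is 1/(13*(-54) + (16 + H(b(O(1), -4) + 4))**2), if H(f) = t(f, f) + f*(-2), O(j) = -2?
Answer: -9/6269 ≈ -0.0014356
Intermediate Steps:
t(l, J) = 1
b(U, A) = 7 + A/3
H(f) = 1 - 2*f (H(f) = 1 + f*(-2) = 1 - 2*f)
1/(13*(-54) + (16 + H(b(O(1), -4) + 4))**2) = 1/(13*(-54) + (16 + (1 - 2*((7 + (1/3)*(-4)) + 4)))**2) = 1/(-702 + (16 + (1 - 2*((7 - 4/3) + 4)))**2) = 1/(-702 + (16 + (1 - 2*(17/3 + 4)))**2) = 1/(-702 + (16 + (1 - 2*29/3))**2) = 1/(-702 + (16 + (1 - 58/3))**2) = 1/(-702 + (16 - 55/3)**2) = 1/(-702 + (-7/3)**2) = 1/(-702 + 49/9) = 1/(-6269/9) = -9/6269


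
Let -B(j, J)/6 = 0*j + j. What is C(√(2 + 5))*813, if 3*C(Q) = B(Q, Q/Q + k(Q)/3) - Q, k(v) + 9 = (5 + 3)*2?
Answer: -1897*√7 ≈ -5019.0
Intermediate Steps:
k(v) = 7 (k(v) = -9 + (5 + 3)*2 = -9 + 8*2 = -9 + 16 = 7)
B(j, J) = -6*j (B(j, J) = -6*(0*j + j) = -6*(0 + j) = -6*j)
C(Q) = -7*Q/3 (C(Q) = (-6*Q - Q)/3 = (-7*Q)/3 = -7*Q/3)
C(√(2 + 5))*813 = -7*√(2 + 5)/3*813 = -7*√7/3*813 = -1897*√7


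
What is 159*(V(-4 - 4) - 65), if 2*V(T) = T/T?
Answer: -20511/2 ≈ -10256.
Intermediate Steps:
V(T) = ½ (V(T) = (T/T)/2 = (½)*1 = ½)
159*(V(-4 - 4) - 65) = 159*(½ - 65) = 159*(-129/2) = -20511/2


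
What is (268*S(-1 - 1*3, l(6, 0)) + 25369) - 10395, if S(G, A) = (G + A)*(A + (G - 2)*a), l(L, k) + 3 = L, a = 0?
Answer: 14170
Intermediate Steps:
l(L, k) = -3 + L
S(G, A) = A*(A + G) (S(G, A) = (G + A)*(A + (G - 2)*0) = (A + G)*(A + (-2 + G)*0) = (A + G)*(A + 0) = (A + G)*A = A*(A + G))
(268*S(-1 - 1*3, l(6, 0)) + 25369) - 10395 = (268*((-3 + 6)*((-3 + 6) + (-1 - 1*3))) + 25369) - 10395 = (268*(3*(3 + (-1 - 3))) + 25369) - 10395 = (268*(3*(3 - 4)) + 25369) - 10395 = (268*(3*(-1)) + 25369) - 10395 = (268*(-3) + 25369) - 10395 = (-804 + 25369) - 10395 = 24565 - 10395 = 14170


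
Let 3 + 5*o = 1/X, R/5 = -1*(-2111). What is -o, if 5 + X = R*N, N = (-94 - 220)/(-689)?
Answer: 9931786/16554125 ≈ 0.59996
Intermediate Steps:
R = 10555 (R = 5*(-1*(-2111)) = 5*2111 = 10555)
N = 314/689 (N = -314*(-1/689) = 314/689 ≈ 0.45573)
X = 3310825/689 (X = -5 + 10555*(314/689) = -5 + 3314270/689 = 3310825/689 ≈ 4805.3)
o = -9931786/16554125 (o = -3/5 + 1/(5*(3310825/689)) = -3/5 + (1/5)*(689/3310825) = -3/5 + 689/16554125 = -9931786/16554125 ≈ -0.59996)
-o = -1*(-9931786/16554125) = 9931786/16554125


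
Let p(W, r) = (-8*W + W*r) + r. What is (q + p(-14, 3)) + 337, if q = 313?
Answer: 723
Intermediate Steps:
p(W, r) = r - 8*W + W*r
(q + p(-14, 3)) + 337 = (313 + (3 - 8*(-14) - 14*3)) + 337 = (313 + (3 + 112 - 42)) + 337 = (313 + 73) + 337 = 386 + 337 = 723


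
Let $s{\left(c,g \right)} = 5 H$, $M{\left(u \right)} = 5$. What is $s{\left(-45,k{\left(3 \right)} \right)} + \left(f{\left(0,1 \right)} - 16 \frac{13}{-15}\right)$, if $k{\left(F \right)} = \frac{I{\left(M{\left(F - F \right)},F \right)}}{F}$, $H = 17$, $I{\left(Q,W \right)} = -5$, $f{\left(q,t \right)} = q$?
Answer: $\frac{1483}{15} \approx 98.867$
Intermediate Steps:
$k{\left(F \right)} = - \frac{5}{F}$
$s{\left(c,g \right)} = 85$ ($s{\left(c,g \right)} = 5 \cdot 17 = 85$)
$s{\left(-45,k{\left(3 \right)} \right)} + \left(f{\left(0,1 \right)} - 16 \frac{13}{-15}\right) = 85 + \left(0 - 16 \frac{13}{-15}\right) = 85 + \left(0 - 16 \cdot 13 \left(- \frac{1}{15}\right)\right) = 85 + \left(0 - - \frac{208}{15}\right) = 85 + \left(0 + \frac{208}{15}\right) = 85 + \frac{208}{15} = \frac{1483}{15}$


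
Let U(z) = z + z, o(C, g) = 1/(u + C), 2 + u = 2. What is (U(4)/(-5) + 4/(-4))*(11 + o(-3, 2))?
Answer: -416/15 ≈ -27.733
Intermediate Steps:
u = 0 (u = -2 + 2 = 0)
o(C, g) = 1/C (o(C, g) = 1/(0 + C) = 1/C)
U(z) = 2*z
(U(4)/(-5) + 4/(-4))*(11 + o(-3, 2)) = ((2*4)/(-5) + 4/(-4))*(11 + 1/(-3)) = (8*(-⅕) + 4*(-¼))*(11 - ⅓) = (-8/5 - 1)*(32/3) = -13/5*32/3 = -416/15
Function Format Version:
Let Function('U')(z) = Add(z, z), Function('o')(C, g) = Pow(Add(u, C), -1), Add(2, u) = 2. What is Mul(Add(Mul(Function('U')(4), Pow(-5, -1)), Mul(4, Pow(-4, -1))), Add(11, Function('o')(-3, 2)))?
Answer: Rational(-416, 15) ≈ -27.733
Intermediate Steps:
u = 0 (u = Add(-2, 2) = 0)
Function('o')(C, g) = Pow(C, -1) (Function('o')(C, g) = Pow(Add(0, C), -1) = Pow(C, -1))
Function('U')(z) = Mul(2, z)
Mul(Add(Mul(Function('U')(4), Pow(-5, -1)), Mul(4, Pow(-4, -1))), Add(11, Function('o')(-3, 2))) = Mul(Add(Mul(Mul(2, 4), Pow(-5, -1)), Mul(4, Pow(-4, -1))), Add(11, Pow(-3, -1))) = Mul(Add(Mul(8, Rational(-1, 5)), Mul(4, Rational(-1, 4))), Add(11, Rational(-1, 3))) = Mul(Add(Rational(-8, 5), -1), Rational(32, 3)) = Mul(Rational(-13, 5), Rational(32, 3)) = Rational(-416, 15)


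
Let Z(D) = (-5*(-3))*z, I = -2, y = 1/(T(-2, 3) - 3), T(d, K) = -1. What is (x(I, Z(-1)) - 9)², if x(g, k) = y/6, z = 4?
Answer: 47089/576 ≈ 81.752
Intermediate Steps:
y = -¼ (y = 1/(-1 - 3) = 1/(-4) = -¼ ≈ -0.25000)
Z(D) = 60 (Z(D) = -5*(-3)*4 = 15*4 = 60)
x(g, k) = -1/24 (x(g, k) = -¼/6 = -¼*⅙ = -1/24)
(x(I, Z(-1)) - 9)² = (-1/24 - 9)² = (-217/24)² = 47089/576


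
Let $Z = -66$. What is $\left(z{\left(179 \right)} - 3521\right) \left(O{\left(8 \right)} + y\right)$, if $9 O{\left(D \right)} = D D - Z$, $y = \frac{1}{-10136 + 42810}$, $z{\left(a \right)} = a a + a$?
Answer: $\frac{121902704671}{294066} \approx 4.1454 \cdot 10^{5}$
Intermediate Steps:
$z{\left(a \right)} = a + a^{2}$ ($z{\left(a \right)} = a^{2} + a = a + a^{2}$)
$y = \frac{1}{32674} \approx 3.0605 \cdot 10^{-5}$
$O{\left(D \right)} = \frac{22}{3} + \frac{D^{2}}{9}$ ($O{\left(D \right)} = \frac{D D - -66}{9} = \frac{D^{2} + 66}{9} = \frac{66 + D^{2}}{9} = \frac{22}{3} + \frac{D^{2}}{9}$)
$\left(z{\left(179 \right)} - 3521\right) \left(O{\left(8 \right)} + y\right) = \left(179 \left(1 + 179\right) - 3521\right) \left(\left(\frac{22}{3} + \frac{8^{2}}{9}\right) + \frac{1}{32674}\right) = \left(179 \cdot 180 - 3521\right) \left(\left(\frac{22}{3} + \frac{1}{9} \cdot 64\right) + \frac{1}{32674}\right) = \left(32220 - 3521\right) \left(\left(\frac{22}{3} + \frac{64}{9}\right) + \frac{1}{32674}\right) = 28699 \left(\frac{130}{9} + \frac{1}{32674}\right) = 28699 \cdot \frac{4247629}{294066} = \frac{121902704671}{294066}$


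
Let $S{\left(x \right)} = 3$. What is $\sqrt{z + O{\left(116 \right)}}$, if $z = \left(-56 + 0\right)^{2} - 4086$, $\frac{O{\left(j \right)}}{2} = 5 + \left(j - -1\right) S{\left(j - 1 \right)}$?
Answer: $i \sqrt{238} \approx 15.427 i$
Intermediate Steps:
$O{\left(j \right)} = 16 + 6 j$ ($O{\left(j \right)} = 2 \left(5 + \left(j - -1\right) 3\right) = 2 \left(5 + \left(j + 1\right) 3\right) = 2 \left(5 + \left(1 + j\right) 3\right) = 2 \left(5 + \left(3 + 3 j\right)\right) = 2 \left(8 + 3 j\right) = 16 + 6 j$)
$z = -950$ ($z = \left(-56\right)^{2} - 4086 = 3136 - 4086 = -950$)
$\sqrt{z + O{\left(116 \right)}} = \sqrt{-950 + \left(16 + 6 \cdot 116\right)} = \sqrt{-950 + \left(16 + 696\right)} = \sqrt{-950 + 712} = \sqrt{-238} = i \sqrt{238}$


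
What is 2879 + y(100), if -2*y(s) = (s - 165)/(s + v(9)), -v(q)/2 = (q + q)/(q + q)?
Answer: 564349/196 ≈ 2879.3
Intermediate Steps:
v(q) = -2 (v(q) = -2*(q + q)/(q + q) = -2*2*q/(2*q) = -2*2*q*1/(2*q) = -2*1 = -2)
y(s) = -(-165 + s)/(2*(-2 + s)) (y(s) = -(s - 165)/(2*(s - 2)) = -(-165 + s)/(2*(-2 + s)))
2879 + y(100) = 2879 + (165 - 1*100)/(2*(-2 + 100)) = 2879 + (1/2)*(165 - 100)/98 = 2879 + (1/2)*(1/98)*65 = 2879 + 65/196 = 564349/196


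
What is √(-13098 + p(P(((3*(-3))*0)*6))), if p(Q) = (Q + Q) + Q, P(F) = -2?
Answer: 12*I*√91 ≈ 114.47*I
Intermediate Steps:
p(Q) = 3*Q (p(Q) = 2*Q + Q = 3*Q)
√(-13098 + p(P(((3*(-3))*0)*6))) = √(-13098 + 3*(-2)) = √(-13098 - 6) = √(-13104) = 12*I*√91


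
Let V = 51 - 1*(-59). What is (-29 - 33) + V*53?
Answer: 5768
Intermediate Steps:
V = 110 (V = 51 + 59 = 110)
(-29 - 33) + V*53 = (-29 - 33) + 110*53 = -62 + 5830 = 5768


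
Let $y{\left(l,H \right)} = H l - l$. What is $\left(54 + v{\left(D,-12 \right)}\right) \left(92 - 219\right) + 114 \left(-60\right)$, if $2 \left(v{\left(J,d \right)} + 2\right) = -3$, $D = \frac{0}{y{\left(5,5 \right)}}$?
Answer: $- \frac{26507}{2} \approx -13254.0$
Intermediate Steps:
$y{\left(l,H \right)} = - l + H l$
$D = 0$ ($D = \frac{0}{5 \left(-1 + 5\right)} = \frac{0}{5 \cdot 4} = \frac{0}{20} = 0 \cdot \frac{1}{20} = 0$)
$v{\left(J,d \right)} = - \frac{7}{2}$ ($v{\left(J,d \right)} = -2 + \frac{1}{2} \left(-3\right) = -2 - \frac{3}{2} = - \frac{7}{2}$)
$\left(54 + v{\left(D,-12 \right)}\right) \left(92 - 219\right) + 114 \left(-60\right) = \left(54 - \frac{7}{2}\right) \left(92 - 219\right) + 114 \left(-60\right) = \frac{101}{2} \left(-127\right) - 6840 = - \frac{12827}{2} - 6840 = - \frac{26507}{2}$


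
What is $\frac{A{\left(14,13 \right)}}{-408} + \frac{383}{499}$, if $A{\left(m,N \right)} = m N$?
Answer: $\frac{32723}{101796} \approx 0.32146$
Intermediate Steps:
$A{\left(m,N \right)} = N m$
$\frac{A{\left(14,13 \right)}}{-408} + \frac{383}{499} = \frac{13 \cdot 14}{-408} + \frac{383}{499} = 182 \left(- \frac{1}{408}\right) + 383 \cdot \frac{1}{499} = - \frac{91}{204} + \frac{383}{499} = \frac{32723}{101796}$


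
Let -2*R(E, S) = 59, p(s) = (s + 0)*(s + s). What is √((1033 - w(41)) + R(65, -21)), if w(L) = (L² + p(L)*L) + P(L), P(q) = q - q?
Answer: I*√554078/2 ≈ 372.18*I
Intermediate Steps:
P(q) = 0
p(s) = 2*s² (p(s) = s*(2*s) = 2*s²)
R(E, S) = -59/2 (R(E, S) = -½*59 = -59/2)
w(L) = L² + 2*L³ (w(L) = (L² + (2*L²)*L) + 0 = (L² + 2*L³) + 0 = L² + 2*L³)
√((1033 - w(41)) + R(65, -21)) = √((1033 - 41²*(1 + 2*41)) - 59/2) = √((1033 - 1681*(1 + 82)) - 59/2) = √((1033 - 1681*83) - 59/2) = √((1033 - 1*139523) - 59/2) = √((1033 - 139523) - 59/2) = √(-138490 - 59/2) = √(-277039/2) = I*√554078/2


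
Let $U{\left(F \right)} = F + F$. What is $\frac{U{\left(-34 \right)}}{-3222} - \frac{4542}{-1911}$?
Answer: $\frac{2460712}{1026207} \approx 2.3979$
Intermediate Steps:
$U{\left(F \right)} = 2 F$
$\frac{U{\left(-34 \right)}}{-3222} - \frac{4542}{-1911} = \frac{2 \left(-34\right)}{-3222} - \frac{4542}{-1911} = \left(-68\right) \left(- \frac{1}{3222}\right) - - \frac{1514}{637} = \frac{34}{1611} + \frac{1514}{637} = \frac{2460712}{1026207}$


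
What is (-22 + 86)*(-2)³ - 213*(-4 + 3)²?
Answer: -725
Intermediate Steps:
(-22 + 86)*(-2)³ - 213*(-4 + 3)² = 64*(-8) - 213*(-1)² = -512 - 213*1 = -512 - 213 = -725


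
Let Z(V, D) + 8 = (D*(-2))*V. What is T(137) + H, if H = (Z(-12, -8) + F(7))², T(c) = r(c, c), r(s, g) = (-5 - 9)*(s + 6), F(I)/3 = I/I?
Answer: 36807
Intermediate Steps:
Z(V, D) = -8 - 2*D*V (Z(V, D) = -8 + (D*(-2))*V = -8 + (-2*D)*V = -8 - 2*D*V)
F(I) = 3 (F(I) = 3*(I/I) = 3*1 = 3)
r(s, g) = -84 - 14*s (r(s, g) = -14*(6 + s) = -84 - 14*s)
T(c) = -84 - 14*c
H = 38809 (H = ((-8 - 2*(-8)*(-12)) + 3)² = ((-8 - 192) + 3)² = (-200 + 3)² = (-197)² = 38809)
T(137) + H = (-84 - 14*137) + 38809 = (-84 - 1918) + 38809 = -2002 + 38809 = 36807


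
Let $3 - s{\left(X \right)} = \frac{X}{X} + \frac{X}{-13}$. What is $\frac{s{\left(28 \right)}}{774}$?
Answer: $\frac{3}{559} \approx 0.0053667$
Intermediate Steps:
$s{\left(X \right)} = 2 + \frac{X}{13}$ ($s{\left(X \right)} = 3 - \left(\frac{X}{X} + \frac{X}{-13}\right) = 3 - \left(1 + X \left(- \frac{1}{13}\right)\right) = 3 - \left(1 - \frac{X}{13}\right) = 3 + \left(-1 + \frac{X}{13}\right) = 2 + \frac{X}{13}$)
$\frac{s{\left(28 \right)}}{774} = \frac{2 + \frac{1}{13} \cdot 28}{774} = \left(2 + \frac{28}{13}\right) \frac{1}{774} = \frac{54}{13} \cdot \frac{1}{774} = \frac{3}{559}$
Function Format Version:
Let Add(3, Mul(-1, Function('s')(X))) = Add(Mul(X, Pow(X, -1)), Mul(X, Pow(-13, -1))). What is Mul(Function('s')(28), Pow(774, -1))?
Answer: Rational(3, 559) ≈ 0.0053667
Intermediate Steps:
Function('s')(X) = Add(2, Mul(Rational(1, 13), X)) (Function('s')(X) = Add(3, Mul(-1, Add(Mul(X, Pow(X, -1)), Mul(X, Pow(-13, -1))))) = Add(3, Mul(-1, Add(1, Mul(X, Rational(-1, 13))))) = Add(3, Mul(-1, Add(1, Mul(Rational(-1, 13), X)))) = Add(3, Add(-1, Mul(Rational(1, 13), X))) = Add(2, Mul(Rational(1, 13), X)))
Mul(Function('s')(28), Pow(774, -1)) = Mul(Add(2, Mul(Rational(1, 13), 28)), Pow(774, -1)) = Mul(Add(2, Rational(28, 13)), Rational(1, 774)) = Mul(Rational(54, 13), Rational(1, 774)) = Rational(3, 559)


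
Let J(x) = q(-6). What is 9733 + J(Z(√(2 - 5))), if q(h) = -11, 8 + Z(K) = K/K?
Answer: 9722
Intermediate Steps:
Z(K) = -7 (Z(K) = -8 + K/K = -8 + 1 = -7)
J(x) = -11
9733 + J(Z(√(2 - 5))) = 9733 - 11 = 9722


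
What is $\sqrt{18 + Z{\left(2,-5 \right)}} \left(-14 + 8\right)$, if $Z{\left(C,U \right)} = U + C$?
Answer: $- 6 \sqrt{15} \approx -23.238$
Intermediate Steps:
$Z{\left(C,U \right)} = C + U$
$\sqrt{18 + Z{\left(2,-5 \right)}} \left(-14 + 8\right) = \sqrt{18 + \left(2 - 5\right)} \left(-14 + 8\right) = \sqrt{18 - 3} \left(-6\right) = \sqrt{15} \left(-6\right) = - 6 \sqrt{15}$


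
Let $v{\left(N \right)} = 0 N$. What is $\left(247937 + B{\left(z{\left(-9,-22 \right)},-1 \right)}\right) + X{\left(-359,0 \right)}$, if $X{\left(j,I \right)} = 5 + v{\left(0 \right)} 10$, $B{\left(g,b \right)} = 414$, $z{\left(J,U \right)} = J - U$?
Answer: $248356$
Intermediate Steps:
$v{\left(N \right)} = 0$
$X{\left(j,I \right)} = 5$ ($X{\left(j,I \right)} = 5 + 0 \cdot 10 = 5 + 0 = 5$)
$\left(247937 + B{\left(z{\left(-9,-22 \right)},-1 \right)}\right) + X{\left(-359,0 \right)} = \left(247937 + 414\right) + 5 = 248351 + 5 = 248356$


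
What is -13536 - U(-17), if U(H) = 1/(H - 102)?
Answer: -1610783/119 ≈ -13536.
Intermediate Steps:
U(H) = 1/(-102 + H)
-13536 - U(-17) = -13536 - 1/(-102 - 17) = -13536 - 1/(-119) = -13536 - 1*(-1/119) = -13536 + 1/119 = -1610783/119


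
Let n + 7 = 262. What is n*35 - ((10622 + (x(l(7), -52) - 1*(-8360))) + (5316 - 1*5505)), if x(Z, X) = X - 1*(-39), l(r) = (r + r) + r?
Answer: -9855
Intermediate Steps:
n = 255 (n = -7 + 262 = 255)
l(r) = 3*r (l(r) = 2*r + r = 3*r)
x(Z, X) = 39 + X (x(Z, X) = X + 39 = 39 + X)
n*35 - ((10622 + (x(l(7), -52) - 1*(-8360))) + (5316 - 1*5505)) = 255*35 - ((10622 + ((39 - 52) - 1*(-8360))) + (5316 - 1*5505)) = 8925 - ((10622 + (-13 + 8360)) + (5316 - 5505)) = 8925 - ((10622 + 8347) - 189) = 8925 - (18969 - 189) = 8925 - 1*18780 = 8925 - 18780 = -9855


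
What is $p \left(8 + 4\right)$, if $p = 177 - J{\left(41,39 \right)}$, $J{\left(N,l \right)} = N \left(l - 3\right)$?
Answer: $-15588$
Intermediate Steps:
$J{\left(N,l \right)} = N \left(-3 + l\right)$
$p = -1299$ ($p = 177 - 41 \left(-3 + 39\right) = 177 - 41 \cdot 36 = 177 - 1476 = -1299$)
$p \left(8 + 4\right) = - 1299 \left(8 + 4\right) = \left(-1299\right) 12 = -15588$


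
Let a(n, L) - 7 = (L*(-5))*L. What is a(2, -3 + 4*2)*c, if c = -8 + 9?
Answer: -118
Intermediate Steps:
a(n, L) = 7 - 5*L**2 (a(n, L) = 7 + (L*(-5))*L = 7 + (-5*L)*L = 7 - 5*L**2)
c = 1
a(2, -3 + 4*2)*c = (7 - 5*(-3 + 4*2)**2)*1 = (7 - 5*(-3 + 8)**2)*1 = (7 - 5*5**2)*1 = (7 - 5*25)*1 = (7 - 125)*1 = -118*1 = -118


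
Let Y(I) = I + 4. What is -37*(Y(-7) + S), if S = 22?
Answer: -703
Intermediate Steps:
Y(I) = 4 + I
-37*(Y(-7) + S) = -37*((4 - 7) + 22) = -37*(-3 + 22) = -37*19 = -703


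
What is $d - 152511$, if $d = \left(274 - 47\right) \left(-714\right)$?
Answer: $-314589$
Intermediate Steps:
$d = -162078$ ($d = \left(274 - 47\right) \left(-714\right) = 227 \left(-714\right) = -162078$)
$d - 152511 = -162078 - 152511 = -314589$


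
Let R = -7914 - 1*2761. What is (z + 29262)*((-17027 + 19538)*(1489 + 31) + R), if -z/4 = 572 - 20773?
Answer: 418916148970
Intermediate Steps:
z = 80804 (z = -4*(572 - 20773) = -4*(-20201) = 80804)
R = -10675 (R = -7914 - 2761 = -10675)
(z + 29262)*((-17027 + 19538)*(1489 + 31) + R) = (80804 + 29262)*((-17027 + 19538)*(1489 + 31) - 10675) = 110066*(2511*1520 - 10675) = 110066*(3816720 - 10675) = 110066*3806045 = 418916148970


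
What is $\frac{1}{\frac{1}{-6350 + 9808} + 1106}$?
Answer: $\frac{3458}{3824549} \approx 0.00090416$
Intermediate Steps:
$\frac{1}{\frac{1}{-6350 + 9808} + 1106} = \frac{1}{\frac{1}{3458} + 1106} = \frac{1}{\frac{3824549}{3458}} = \frac{3458}{3824549}$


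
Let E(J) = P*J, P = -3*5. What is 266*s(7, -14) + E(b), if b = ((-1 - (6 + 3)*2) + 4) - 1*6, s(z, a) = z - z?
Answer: 315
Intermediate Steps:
s(z, a) = 0
P = -15
b = -21 (b = ((-1 - 9*2) + 4) - 6 = ((-1 - 1*18) + 4) - 6 = ((-1 - 18) + 4) - 6 = (-19 + 4) - 6 = -15 - 6 = -21)
E(J) = -15*J
266*s(7, -14) + E(b) = 266*0 - 15*(-21) = 0 + 315 = 315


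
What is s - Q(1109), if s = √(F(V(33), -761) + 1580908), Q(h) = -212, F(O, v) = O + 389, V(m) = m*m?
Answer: 212 + √1582386 ≈ 1469.9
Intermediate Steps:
V(m) = m²
F(O, v) = 389 + O
s = √1582386 (s = √((389 + 33²) + 1580908) = √((389 + 1089) + 1580908) = √(1478 + 1580908) = √1582386 ≈ 1257.9)
s - Q(1109) = √1582386 - 1*(-212) = √1582386 + 212 = 212 + √1582386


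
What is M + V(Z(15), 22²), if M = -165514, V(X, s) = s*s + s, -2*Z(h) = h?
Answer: 69226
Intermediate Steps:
Z(h) = -h/2
V(X, s) = s + s² (V(X, s) = s² + s = s + s²)
M + V(Z(15), 22²) = -165514 + 22²*(1 + 22²) = -165514 + 484*(1 + 484) = -165514 + 484*485 = -165514 + 234740 = 69226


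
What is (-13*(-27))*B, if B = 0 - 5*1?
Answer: -1755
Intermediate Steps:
B = -5 (B = 0 - 5 = -5)
(-13*(-27))*B = -13*(-27)*(-5) = 351*(-5) = -1755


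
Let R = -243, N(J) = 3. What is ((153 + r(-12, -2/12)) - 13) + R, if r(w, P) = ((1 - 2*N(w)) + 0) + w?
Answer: -120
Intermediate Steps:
r(w, P) = -5 + w (r(w, P) = ((1 - 2*3) + 0) + w = ((1 - 6) + 0) + w = (-5 + 0) + w = -5 + w)
((153 + r(-12, -2/12)) - 13) + R = ((153 + (-5 - 12)) - 13) - 243 = ((153 - 17) - 13) - 243 = (136 - 13) - 243 = 123 - 243 = -120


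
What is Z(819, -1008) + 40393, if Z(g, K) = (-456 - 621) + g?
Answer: 40135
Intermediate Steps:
Z(g, K) = -1077 + g
Z(819, -1008) + 40393 = (-1077 + 819) + 40393 = -258 + 40393 = 40135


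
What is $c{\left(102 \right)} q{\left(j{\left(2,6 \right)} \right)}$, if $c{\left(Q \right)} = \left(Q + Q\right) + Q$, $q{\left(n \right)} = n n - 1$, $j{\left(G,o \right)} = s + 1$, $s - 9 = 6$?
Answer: $78030$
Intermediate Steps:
$s = 15$ ($s = 9 + 6 = 15$)
$j{\left(G,o \right)} = 16$ ($j{\left(G,o \right)} = 15 + 1 = 16$)
$q{\left(n \right)} = -1 + n^{2}$ ($q{\left(n \right)} = n^{2} - 1 = -1 + n^{2}$)
$c{\left(Q \right)} = 3 Q$ ($c{\left(Q \right)} = 2 Q + Q = 3 Q$)
$c{\left(102 \right)} q{\left(j{\left(2,6 \right)} \right)} = 3 \cdot 102 \left(-1 + 16^{2}\right) = 306 \left(-1 + 256\right) = 306 \cdot 255 = 78030$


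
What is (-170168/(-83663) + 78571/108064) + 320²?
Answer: 925819105957125/9040958432 ≈ 1.0240e+5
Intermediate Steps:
(-170168/(-83663) + 78571/108064) + 320² = (-170168*(-1/83663) + 78571*(1/108064)) + 102400 = (170168/83663 + 78571/108064) + 102400 = 24962520325/9040958432 + 102400 = 925819105957125/9040958432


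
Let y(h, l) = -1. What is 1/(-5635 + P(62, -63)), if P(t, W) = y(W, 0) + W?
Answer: -1/5699 ≈ -0.00017547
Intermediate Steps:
P(t, W) = -1 + W
1/(-5635 + P(62, -63)) = 1/(-5635 + (-1 - 63)) = 1/(-5635 - 64) = 1/(-5699) = -1/5699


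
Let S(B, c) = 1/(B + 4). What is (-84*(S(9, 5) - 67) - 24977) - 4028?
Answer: -303985/13 ≈ -23383.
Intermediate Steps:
S(B, c) = 1/(4 + B)
(-84*(S(9, 5) - 67) - 24977) - 4028 = (-84*(1/(4 + 9) - 67) - 24977) - 4028 = (-84*(1/13 - 67) - 24977) - 4028 = (-84*(-870/13) - 24977) - 4028 = (73080/13 - 24977) - 4028 = -251621/13 - 4028 = -303985/13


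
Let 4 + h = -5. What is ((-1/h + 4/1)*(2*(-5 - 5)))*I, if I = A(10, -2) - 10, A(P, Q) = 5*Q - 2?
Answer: 16280/9 ≈ 1808.9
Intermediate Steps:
h = -9 (h = -4 - 5 = -9)
A(P, Q) = -2 + 5*Q
I = -22 (I = (-2 + 5*(-2)) - 10 = (-2 - 10) - 10 = -12 - 10 = -22)
((-1/h + 4/1)*(2*(-5 - 5)))*I = ((-1/(-9) + 4/1)*(2*(-5 - 5)))*(-22) = ((-1*(-⅑) + 4*1)*(2*(-10)))*(-22) = ((⅑ + 4)*(-20))*(-22) = ((37/9)*(-20))*(-22) = -740/9*(-22) = 16280/9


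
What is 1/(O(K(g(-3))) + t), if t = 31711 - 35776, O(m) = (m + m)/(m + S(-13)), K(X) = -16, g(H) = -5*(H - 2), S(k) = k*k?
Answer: -153/621977 ≈ -0.00024599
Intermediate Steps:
S(k) = k²
g(H) = 10 - 5*H (g(H) = -5*(-2 + H) = 10 - 5*H)
O(m) = 2*m/(169 + m) (O(m) = (m + m)/(m + (-13)²) = (2*m)/(m + 169) = (2*m)/(169 + m) = 2*m/(169 + m))
t = -4065
1/(O(K(g(-3))) + t) = 1/(2*(-16)/(169 - 16) - 4065) = 1/(2*(-16)/153 - 4065) = 1/(2*(-16)*(1/153) - 4065) = 1/(-32/153 - 4065) = 1/(-621977/153) = -153/621977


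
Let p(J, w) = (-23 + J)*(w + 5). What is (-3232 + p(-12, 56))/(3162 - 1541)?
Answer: -5367/1621 ≈ -3.3109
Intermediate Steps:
p(J, w) = (-23 + J)*(5 + w)
(-3232 + p(-12, 56))/(3162 - 1541) = (-3232 + (-115 - 23*56 + 5*(-12) - 12*56))/(3162 - 1541) = (-3232 + (-115 - 1288 - 60 - 672))/1621 = (-3232 - 2135)*(1/1621) = -5367*1/1621 = -5367/1621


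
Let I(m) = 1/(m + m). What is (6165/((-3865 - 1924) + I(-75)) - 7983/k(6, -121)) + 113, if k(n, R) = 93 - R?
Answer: 13868521349/185827114 ≈ 74.631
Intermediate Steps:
I(m) = 1/(2*m)
(6165/((-3865 - 1924) + I(-75)) - 7983/k(6, -121)) + 113 = (6165/((-3865 - 1924) + (½)/(-75)) - 7983/(93 - 1*(-121))) + 113 = (6165/(-5789 + (½)*(-1/75)) - 7983/(93 + 121)) + 113 = (6165/(-5789 - 1/150) - 7983/214) + 113 = (6165/(-868351/150) - 7983*1/214) + 113 = (6165*(-150/868351) - 7983/214) + 113 = (-924750/868351 - 7983/214) + 113 = -7129942533/185827114 + 113 = 13868521349/185827114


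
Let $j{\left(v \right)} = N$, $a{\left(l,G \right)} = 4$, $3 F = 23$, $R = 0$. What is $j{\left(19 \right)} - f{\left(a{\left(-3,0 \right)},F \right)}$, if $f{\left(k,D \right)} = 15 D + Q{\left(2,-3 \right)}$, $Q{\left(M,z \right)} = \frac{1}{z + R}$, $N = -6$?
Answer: $- \frac{362}{3} \approx -120.67$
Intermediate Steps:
$F = \frac{23}{3}$ ($F = \frac{1}{3} \cdot 23 = \frac{23}{3} \approx 7.6667$)
$j{\left(v \right)} = -6$
$Q{\left(M,z \right)} = \frac{1}{z}$ ($Q{\left(M,z \right)} = \frac{1}{z + 0} = \frac{1}{z}$)
$f{\left(k,D \right)} = - \frac{1}{3} + 15 D$ ($f{\left(k,D \right)} = 15 D + \frac{1}{-3} = 15 D - \frac{1}{3} = - \frac{1}{3} + 15 D$)
$j{\left(19 \right)} - f{\left(a{\left(-3,0 \right)},F \right)} = -6 - \left(- \frac{1}{3} + 15 \cdot \frac{23}{3}\right) = -6 - \left(- \frac{1}{3} + 115\right) = -6 - \frac{344}{3} = - \frac{362}{3}$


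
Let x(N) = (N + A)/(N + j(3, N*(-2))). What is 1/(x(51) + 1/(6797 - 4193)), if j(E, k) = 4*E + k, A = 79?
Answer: -868/2893 ≈ -0.30003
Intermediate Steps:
j(E, k) = k + 4*E
x(N) = (79 + N)/(12 - N) (x(N) = (N + 79)/(N + (N*(-2) + 4*3)) = (79 + N)/(N + (-2*N + 12)) = (79 + N)/(N + (12 - 2*N)) = (79 + N)/(12 - N))
1/(x(51) + 1/(6797 - 4193)) = 1/((-79 - 1*51)/(-12 + 51) + 1/(6797 - 4193)) = 1/((-79 - 51)/39 + 1/2604) = 1/((1/39)*(-130) + 1/2604) = 1/(-10/3 + 1/2604) = 1/(-2893/868) = -868/2893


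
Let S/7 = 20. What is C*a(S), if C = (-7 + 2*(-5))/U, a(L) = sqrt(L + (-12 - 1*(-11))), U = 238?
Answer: -sqrt(139)/14 ≈ -0.84213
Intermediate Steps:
S = 140 (S = 7*20 = 140)
a(L) = sqrt(-1 + L) (a(L) = sqrt(L + (-12 + 11)) = sqrt(L - 1) = sqrt(-1 + L))
C = -1/14 (C = (-7 + 2*(-5))/238 = (-7 - 10)*(1/238) = -17*1/238 = -1/14 ≈ -0.071429)
C*a(S) = -sqrt(-1 + 140)/14 = -sqrt(139)/14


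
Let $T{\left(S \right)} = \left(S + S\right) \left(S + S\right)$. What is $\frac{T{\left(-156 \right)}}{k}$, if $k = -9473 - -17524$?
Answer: $\frac{97344}{8051} \approx 12.091$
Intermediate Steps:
$k = 8051$ ($k = -9473 + 17524 = 8051$)
$T{\left(S \right)} = 4 S^{2}$ ($T{\left(S \right)} = 2 S 2 S = 4 S^{2}$)
$\frac{T{\left(-156 \right)}}{k} = \frac{4 \left(-156\right)^{2}}{8051} = 4 \cdot 24336 \cdot \frac{1}{8051} = 97344 \cdot \frac{1}{8051} = \frac{97344}{8051}$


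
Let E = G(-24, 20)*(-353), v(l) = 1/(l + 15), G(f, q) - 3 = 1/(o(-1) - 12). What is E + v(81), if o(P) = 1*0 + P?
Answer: -1287731/1248 ≈ -1031.8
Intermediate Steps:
o(P) = P (o(P) = 0 + P = P)
G(f, q) = 38/13 (G(f, q) = 3 + 1/(-1 - 12) = 3 + 1/(-13) = 3 - 1/13 = 38/13)
v(l) = 1/(15 + l)
E = -13414/13 (E = (38/13)*(-353) = -13414/13 ≈ -1031.8)
E + v(81) = -13414/13 + 1/(15 + 81) = -13414/13 + 1/96 = -1287731/1248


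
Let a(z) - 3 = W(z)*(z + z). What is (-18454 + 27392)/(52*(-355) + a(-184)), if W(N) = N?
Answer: 8938/49255 ≈ 0.18146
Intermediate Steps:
a(z) = 3 + 2*z**2 (a(z) = 3 + z*(z + z) = 3 + z*(2*z) = 3 + 2*z**2)
(-18454 + 27392)/(52*(-355) + a(-184)) = (-18454 + 27392)/(52*(-355) + (3 + 2*(-184)**2)) = 8938/(-18460 + (3 + 2*33856)) = 8938/(-18460 + (3 + 67712)) = 8938/(-18460 + 67715) = 8938/49255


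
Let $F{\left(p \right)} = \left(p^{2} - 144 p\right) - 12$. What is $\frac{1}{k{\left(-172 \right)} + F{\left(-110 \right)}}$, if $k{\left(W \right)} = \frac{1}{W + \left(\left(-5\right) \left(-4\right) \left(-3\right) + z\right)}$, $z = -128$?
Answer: $\frac{360}{10054079} \approx 3.5806 \cdot 10^{-5}$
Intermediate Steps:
$k{\left(W \right)} = \frac{1}{-188 + W}$ ($k{\left(W \right)} = \frac{1}{W - \left(128 - \left(-5\right) \left(-4\right) \left(-3\right)\right)} = \frac{1}{W + \left(20 \left(-3\right) - 128\right)} = \frac{1}{W - 188} = \frac{1}{-188 + W}$)
$F{\left(p \right)} = -12 + p^{2} - 144 p$
$\frac{1}{k{\left(-172 \right)} + F{\left(-110 \right)}} = \frac{1}{\frac{1}{-188 - 172} - \left(-15828 - 12100\right)} = \frac{1}{\frac{1}{-360} + \left(-12 + 12100 + 15840\right)} = \frac{1}{- \frac{1}{360} + 27928} = \frac{1}{\frac{10054079}{360}} = \frac{360}{10054079}$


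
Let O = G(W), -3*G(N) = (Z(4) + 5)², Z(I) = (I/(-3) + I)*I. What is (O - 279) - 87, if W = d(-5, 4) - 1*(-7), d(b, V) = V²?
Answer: -12091/27 ≈ -447.81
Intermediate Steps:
W = 23 (W = 4² - 1*(-7) = 16 + 7 = 23)
Z(I) = 2*I²/3 (Z(I) = (I*(-⅓) + I)*I = (-I/3 + I)*I = (2*I/3)*I = 2*I²/3)
G(N) = -2209/27 (G(N) = -((⅔)*4² + 5)²/3 = -((⅔)*16 + 5)²/3 = -(32/3 + 5)²/3 = -(47/3)²/3 = -⅓*2209/9 = -2209/27)
O = -2209/27 ≈ -81.815
(O - 279) - 87 = (-2209/27 - 279) - 87 = -9742/27 - 87 = -12091/27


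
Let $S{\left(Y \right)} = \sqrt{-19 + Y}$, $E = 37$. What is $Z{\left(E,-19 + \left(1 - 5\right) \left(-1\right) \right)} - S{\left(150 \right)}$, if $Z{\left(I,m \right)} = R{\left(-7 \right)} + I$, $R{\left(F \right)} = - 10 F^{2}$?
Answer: $-453 - \sqrt{131} \approx -464.45$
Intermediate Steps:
$Z{\left(I,m \right)} = -490 + I$ ($Z{\left(I,m \right)} = - 10 \left(-7\right)^{2} + I = \left(-10\right) 49 + I = -490 + I$)
$Z{\left(E,-19 + \left(1 - 5\right) \left(-1\right) \right)} - S{\left(150 \right)} = \left(-490 + 37\right) - \sqrt{-19 + 150} = -453 - \sqrt{131}$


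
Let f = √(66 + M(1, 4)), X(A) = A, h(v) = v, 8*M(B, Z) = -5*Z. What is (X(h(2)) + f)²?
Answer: (4 + √254)²/4 ≈ 99.375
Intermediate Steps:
M(B, Z) = -5*Z/8 (M(B, Z) = (-5*Z)/8 = -5*Z/8)
f = √254/2 (f = √(66 - 5/8*4) = √(66 - 5/2) = √(127/2) = √254/2 ≈ 7.9687)
(X(h(2)) + f)² = (2 + √254/2)²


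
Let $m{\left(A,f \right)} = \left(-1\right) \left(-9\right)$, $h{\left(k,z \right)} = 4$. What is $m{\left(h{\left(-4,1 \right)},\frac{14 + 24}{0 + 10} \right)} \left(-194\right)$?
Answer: $-1746$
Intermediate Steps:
$m{\left(A,f \right)} = 9$
$m{\left(h{\left(-4,1 \right)},\frac{14 + 24}{0 + 10} \right)} \left(-194\right) = 9 \left(-194\right) = -1746$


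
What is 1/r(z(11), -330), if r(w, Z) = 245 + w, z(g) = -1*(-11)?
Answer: 1/256 ≈ 0.0039063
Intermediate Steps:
z(g) = 11
1/r(z(11), -330) = 1/(245 + 11) = 1/256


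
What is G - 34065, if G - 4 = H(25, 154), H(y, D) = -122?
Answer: -34183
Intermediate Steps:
G = -118 (G = 4 - 122 = -118)
G - 34065 = -118 - 34065 = -34183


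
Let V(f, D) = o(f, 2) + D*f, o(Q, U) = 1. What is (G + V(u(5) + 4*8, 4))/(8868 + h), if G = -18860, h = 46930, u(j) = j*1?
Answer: -18711/55798 ≈ -0.33533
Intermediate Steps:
u(j) = j
V(f, D) = 1 + D*f
(G + V(u(5) + 4*8, 4))/(8868 + h) = (-18860 + (1 + 4*(5 + 4*8)))/(8868 + 46930) = (-18860 + (1 + 4*(5 + 32)))/55798 = (-18860 + (1 + 4*37))*(1/55798) = (-18860 + (1 + 148))*(1/55798) = (-18860 + 149)*(1/55798) = -18711*1/55798 = -18711/55798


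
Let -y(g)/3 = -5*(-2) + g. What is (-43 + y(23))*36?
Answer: -5112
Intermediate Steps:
y(g) = -30 - 3*g (y(g) = -3*(-5*(-2) + g) = -3*(10 + g) = -30 - 3*g)
(-43 + y(23))*36 = (-43 + (-30 - 3*23))*36 = (-43 + (-30 - 69))*36 = (-43 - 99)*36 = -142*36 = -5112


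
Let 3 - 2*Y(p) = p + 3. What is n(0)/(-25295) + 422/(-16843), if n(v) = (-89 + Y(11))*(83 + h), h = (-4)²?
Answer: 293800393/852087370 ≈ 0.34480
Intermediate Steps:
Y(p) = -p/2 (Y(p) = 3/2 - (p + 3)/2 = 3/2 - (3 + p)/2 = 3/2 + (-3/2 - p/2) = -p/2)
h = 16
n(v) = -18711/2 (n(v) = (-89 - ½*11)*(83 + 16) = (-89 - 11/2)*99 = -189/2*99 = -18711/2)
n(0)/(-25295) + 422/(-16843) = -18711/2/(-25295) + 422/(-16843) = -18711/2*(-1/25295) + 422*(-1/16843) = 18711/50590 - 422/16843 = 293800393/852087370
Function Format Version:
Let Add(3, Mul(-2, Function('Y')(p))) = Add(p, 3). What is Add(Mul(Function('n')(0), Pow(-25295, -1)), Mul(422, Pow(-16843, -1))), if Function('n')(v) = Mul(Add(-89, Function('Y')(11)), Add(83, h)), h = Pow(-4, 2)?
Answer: Rational(293800393, 852087370) ≈ 0.34480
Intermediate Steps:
Function('Y')(p) = Mul(Rational(-1, 2), p) (Function('Y')(p) = Add(Rational(3, 2), Mul(Rational(-1, 2), Add(p, 3))) = Add(Rational(3, 2), Mul(Rational(-1, 2), Add(3, p))) = Add(Rational(3, 2), Add(Rational(-3, 2), Mul(Rational(-1, 2), p))) = Mul(Rational(-1, 2), p))
h = 16
Function('n')(v) = Rational(-18711, 2) (Function('n')(v) = Mul(Add(-89, Mul(Rational(-1, 2), 11)), Add(83, 16)) = Mul(Add(-89, Rational(-11, 2)), 99) = Mul(Rational(-189, 2), 99) = Rational(-18711, 2))
Add(Mul(Function('n')(0), Pow(-25295, -1)), Mul(422, Pow(-16843, -1))) = Add(Mul(Rational(-18711, 2), Pow(-25295, -1)), Mul(422, Pow(-16843, -1))) = Add(Mul(Rational(-18711, 2), Rational(-1, 25295)), Mul(422, Rational(-1, 16843))) = Add(Rational(18711, 50590), Rational(-422, 16843)) = Rational(293800393, 852087370)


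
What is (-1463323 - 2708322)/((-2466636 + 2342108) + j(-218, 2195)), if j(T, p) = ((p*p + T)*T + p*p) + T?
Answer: 4171645/1045588647 ≈ 0.0039898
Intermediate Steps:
j(T, p) = T + p**2 + T*(T + p**2) (j(T, p) = ((p**2 + T)*T + p**2) + T = ((T + p**2)*T + p**2) + T = (T*(T + p**2) + p**2) + T = (p**2 + T*(T + p**2)) + T = T + p**2 + T*(T + p**2))
(-1463323 - 2708322)/((-2466636 + 2342108) + j(-218, 2195)) = (-1463323 - 2708322)/((-2466636 + 2342108) + (-218 + (-218)**2 + 2195**2 - 218*2195**2)) = -4171645/(-124528 + (-218 + 47524 + 4818025 - 218*4818025)) = -4171645/(-124528 + (-218 + 47524 + 4818025 - 1050329450)) = -4171645/(-124528 - 1045464119) = -4171645/(-1045588647) = -4171645*(-1/1045588647) = 4171645/1045588647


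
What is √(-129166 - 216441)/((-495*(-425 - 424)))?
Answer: I*√345607/420255 ≈ 0.0013989*I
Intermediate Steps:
√(-129166 - 216441)/((-495*(-425 - 424))) = √(-345607)/((-495*(-849))) = (I*√345607)/420255 = (I*√345607)*(1/420255) = I*√345607/420255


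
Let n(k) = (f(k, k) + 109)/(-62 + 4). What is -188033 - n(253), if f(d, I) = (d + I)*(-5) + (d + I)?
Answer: -10907829/58 ≈ -1.8807e+5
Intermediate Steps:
f(d, I) = -4*I - 4*d (f(d, I) = (I + d)*(-5) + (I + d) = (-5*I - 5*d) + (I + d) = -4*I - 4*d)
n(k) = -109/58 + 4*k/29 (n(k) = ((-4*k - 4*k) + 109)/(-62 + 4) = (-8*k + 109)/(-58) = (109 - 8*k)*(-1/58) = -109/58 + 4*k/29)
-188033 - n(253) = -188033 - (-109/58 + (4/29)*253) = -188033 - (-109/58 + 1012/29) = -188033 - 1*1915/58 = -188033 - 1915/58 = -10907829/58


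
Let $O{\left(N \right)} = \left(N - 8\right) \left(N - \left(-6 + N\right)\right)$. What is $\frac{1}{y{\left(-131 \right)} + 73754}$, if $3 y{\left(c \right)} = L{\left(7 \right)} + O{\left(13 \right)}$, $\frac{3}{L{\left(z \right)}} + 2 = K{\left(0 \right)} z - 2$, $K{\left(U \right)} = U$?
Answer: $\frac{4}{295055} \approx 1.3557 \cdot 10^{-5}$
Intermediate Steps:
$O{\left(N \right)} = -48 + 6 N$ ($O{\left(N \right)} = \left(-8 + N\right) 6 = -48 + 6 N$)
$L{\left(z \right)} = - \frac{3}{4}$ ($L{\left(z \right)} = \frac{3}{-2 - \left(2 + 0 z\right)} = \frac{3}{-2 + \left(0 - 2\right)} = \frac{3}{-2 - 2} = \frac{3}{-4} = 3 \left(- \frac{1}{4}\right) = - \frac{3}{4}$)
$y{\left(c \right)} = \frac{39}{4}$ ($y{\left(c \right)} = \frac{- \frac{3}{4} + \left(-48 + 6 \cdot 13\right)}{3} = \frac{- \frac{3}{4} + \left(-48 + 78\right)}{3} = \frac{- \frac{3}{4} + 30}{3} = \frac{1}{3} \cdot \frac{117}{4} = \frac{39}{4}$)
$\frac{1}{y{\left(-131 \right)} + 73754} = \frac{1}{\frac{39}{4} + 73754} = \frac{1}{\frac{295055}{4}} = \frac{4}{295055}$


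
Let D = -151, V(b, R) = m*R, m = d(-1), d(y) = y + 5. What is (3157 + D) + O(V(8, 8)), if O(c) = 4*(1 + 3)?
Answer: 3022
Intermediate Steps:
d(y) = 5 + y
m = 4 (m = 5 - 1 = 4)
V(b, R) = 4*R
O(c) = 16 (O(c) = 4*4 = 16)
(3157 + D) + O(V(8, 8)) = (3157 - 151) + 16 = 3006 + 16 = 3022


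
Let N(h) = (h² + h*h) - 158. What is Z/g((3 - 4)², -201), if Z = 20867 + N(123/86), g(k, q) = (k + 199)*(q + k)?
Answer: -76597011/147920000 ≈ -0.51783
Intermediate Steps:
N(h) = -158 + 2*h² (N(h) = (h² + h²) - 158 = 2*h² - 158 = -158 + 2*h²)
g(k, q) = (199 + k)*(k + q)
Z = 76597011/3698 (Z = 20867 + (-158 + 2*(123/86)²) = 20867 + (-158 + 2*(15129/7396)) = 20867 + (-158 + 15129/3698) = 20867 - 569155/3698 = 76597011/3698 ≈ 20713.)
Z/g((3 - 4)², -201) = 76597011/(3698*(((3 - 4)²)² + 199*(3 - 4)² + 199*(-201) + (3 - 4)²*(-201))) = 76597011/(3698*(((-1)²)² + 199*(-1)² - 39999 + (-1)²*(-201))) = 76597011/(3698*(1² + 199*1 - 39999 + 1*(-201))) = 76597011/(3698*(1 + 199 - 39999 - 201)) = (76597011/3698)/(-40000) = (76597011/3698)*(-1/40000) = -76597011/147920000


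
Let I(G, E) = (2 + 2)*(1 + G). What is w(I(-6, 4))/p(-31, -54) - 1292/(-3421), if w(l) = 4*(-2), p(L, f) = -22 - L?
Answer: -15740/30789 ≈ -0.51122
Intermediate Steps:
I(G, E) = 4 + 4*G (I(G, E) = 4*(1 + G) = 4 + 4*G)
w(l) = -8
w(I(-6, 4))/p(-31, -54) - 1292/(-3421) = -8/(-22 - 1*(-31)) - 1292/(-3421) = -8/(-22 + 31) - 1292*(-1/3421) = -8/9 + 1292/3421 = -15740/30789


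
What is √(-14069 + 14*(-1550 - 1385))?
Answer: I*√55159 ≈ 234.86*I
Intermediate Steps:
√(-14069 + 14*(-1550 - 1385)) = √(-14069 + 14*(-2935)) = √(-14069 - 41090) = √(-55159) = I*√55159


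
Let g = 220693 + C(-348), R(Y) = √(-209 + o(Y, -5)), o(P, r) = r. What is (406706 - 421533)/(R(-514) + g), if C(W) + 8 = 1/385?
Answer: -242503254339885/3609417383761613 + 2197732075*I*√214/7218834767523226 ≈ -0.067186 + 4.4536e-6*I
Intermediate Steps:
C(W) = -3079/385 (C(W) = -8 + 1/385 = -3079/385)
R(Y) = I*√214 (R(Y) = √(-209 - 5) = √(-214) = I*√214)
g = 84963726/385 (g = 220693 - 3079/385 = 84963726/385 ≈ 2.2069e+5)
(406706 - 421533)/(R(-514) + g) = (406706 - 421533)/(I*√214 + 84963726/385) = -14827/(84963726/385 + I*√214)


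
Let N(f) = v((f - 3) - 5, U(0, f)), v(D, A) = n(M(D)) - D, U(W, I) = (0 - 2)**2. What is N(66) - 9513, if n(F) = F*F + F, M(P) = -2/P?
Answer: -8049239/841 ≈ -9571.0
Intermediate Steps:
U(W, I) = 4 (U(W, I) = (-2)**2 = 4)
n(F) = F + F**2 (n(F) = F**2 + F = F + F**2)
v(D, A) = -D - 2*(1 - 2/D)/D (v(D, A) = (-2/D)*(1 - 2/D) - D = -2*(1 - 2/D)/D - D = -D - 2*(1 - 2/D)/D)
N(f) = 8 - f - 2/(-8 + f) + 4/(-8 + f)**2 (N(f) = -((f - 3) - 5) - 2/((f - 3) - 5) + 4/((f - 3) - 5)**2 = -((-3 + f) - 5) - 2/((-3 + f) - 5) + 4/((-3 + f) - 5)**2 = -(-8 + f) - 2/(-8 + f) + 4/(-8 + f)**2 = (8 - f) - 2/(-8 + f) + 4/(-8 + f)**2 = 8 - f - 2/(-8 + f) + 4/(-8 + f)**2)
N(66) - 9513 = (20 + (8 - 1*66)**3 - 2*66)/(-8 + 66)**2 - 9513 = (20 + (8 - 66)**3 - 132)/58**2 - 9513 = (20 + (-58)**3 - 132)/3364 - 9513 = (20 - 195112 - 132)/3364 - 9513 = (1/3364)*(-195224) - 9513 = -48806/841 - 9513 = -8049239/841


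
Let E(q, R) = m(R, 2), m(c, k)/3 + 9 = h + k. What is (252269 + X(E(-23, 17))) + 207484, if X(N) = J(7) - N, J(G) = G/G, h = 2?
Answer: 459769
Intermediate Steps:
m(c, k) = -21 + 3*k (m(c, k) = -27 + 3*(2 + k) = -27 + (6 + 3*k) = -21 + 3*k)
E(q, R) = -15 (E(q, R) = -21 + 3*2 = -21 + 6 = -15)
J(G) = 1
X(N) = 1 - N
(252269 + X(E(-23, 17))) + 207484 = (252269 + (1 - 1*(-15))) + 207484 = (252269 + (1 + 15)) + 207484 = (252269 + 16) + 207484 = 252285 + 207484 = 459769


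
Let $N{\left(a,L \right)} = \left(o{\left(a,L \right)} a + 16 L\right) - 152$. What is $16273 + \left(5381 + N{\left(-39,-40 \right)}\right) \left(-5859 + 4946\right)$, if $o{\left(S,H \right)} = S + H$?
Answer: $-6986437$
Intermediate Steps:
$o{\left(S,H \right)} = H + S$
$N{\left(a,L \right)} = -152 + 16 L + a \left(L + a\right)$ ($N{\left(a,L \right)} = \left(\left(L + a\right) a + 16 L\right) - 152 = \left(a \left(L + a\right) + 16 L\right) - 152 = \left(16 L + a \left(L + a\right)\right) - 152 = -152 + 16 L + a \left(L + a\right)$)
$16273 + \left(5381 + N{\left(-39,-40 \right)}\right) \left(-5859 + 4946\right) = 16273 + \left(5381 - \left(792 + 39 \left(-40 - 39\right)\right)\right) \left(-5859 + 4946\right) = 16273 + \left(5381 - -2289\right) \left(-913\right) = 16273 + \left(5381 + 2289\right) \left(-913\right) = 16273 + 7670 \left(-913\right) = 16273 - 7002710 = -6986437$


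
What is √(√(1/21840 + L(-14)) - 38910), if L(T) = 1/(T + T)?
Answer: √(-289992339000 + 1365*I*√1063335)/2730 ≈ 0.00047872 + 197.26*I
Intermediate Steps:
L(T) = 1/(2*T)
√(√(1/21840 + L(-14)) - 38910) = √(√(1/21840 + (½)/(-14)) - 38910) = √(√(1/21840 + (½)*(-1/14)) - 38910) = √(√(1/21840 - 1/28) - 38910) = √(√(-779/21840) - 38910) = √(I*√1063335/5460 - 38910) = √(-38910 + I*√1063335/5460)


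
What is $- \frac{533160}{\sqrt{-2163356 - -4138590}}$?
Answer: $- \frac{266580 \sqrt{1975234}}{987617} \approx -379.36$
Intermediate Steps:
$- \frac{533160}{\sqrt{-2163356 - -4138590}} = - \frac{533160}{\sqrt{-2163356 + 4138590}} = - \frac{533160}{\sqrt{1975234}} = - 533160 \frac{\sqrt{1975234}}{1975234} = - \frac{266580 \sqrt{1975234}}{987617}$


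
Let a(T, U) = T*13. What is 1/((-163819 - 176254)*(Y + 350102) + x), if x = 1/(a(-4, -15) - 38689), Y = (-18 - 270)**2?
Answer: -38741/5705280623601279 ≈ -6.7904e-12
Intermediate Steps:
a(T, U) = 13*T
Y = 82944 (Y = (-288)**2 = 82944)
x = -1/38741 (x = 1/(13*(-4) - 38689) = 1/(-52 - 38689) = 1/(-38741) = -1/38741 ≈ -2.5812e-5)
1/((-163819 - 176254)*(Y + 350102) + x) = 1/((-163819 - 176254)*(82944 + 350102) - 1/38741) = 1/(-340073*433046 - 1/38741) = 1/(-147267252358 - 1/38741) = 1/(-5705280623601279/38741) = -38741/5705280623601279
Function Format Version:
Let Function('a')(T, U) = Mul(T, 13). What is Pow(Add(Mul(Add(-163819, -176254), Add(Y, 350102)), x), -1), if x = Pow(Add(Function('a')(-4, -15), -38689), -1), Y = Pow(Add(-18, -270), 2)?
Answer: Rational(-38741, 5705280623601279) ≈ -6.7904e-12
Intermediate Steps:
Function('a')(T, U) = Mul(13, T)
Y = 82944 (Y = Pow(-288, 2) = 82944)
x = Rational(-1, 38741) (x = Pow(Add(Mul(13, -4), -38689), -1) = Pow(Add(-52, -38689), -1) = Pow(-38741, -1) = Rational(-1, 38741) ≈ -2.5812e-5)
Pow(Add(Mul(Add(-163819, -176254), Add(Y, 350102)), x), -1) = Pow(Add(Mul(Add(-163819, -176254), Add(82944, 350102)), Rational(-1, 38741)), -1) = Pow(Add(Mul(-340073, 433046), Rational(-1, 38741)), -1) = Pow(Add(-147267252358, Rational(-1, 38741)), -1) = Pow(Rational(-5705280623601279, 38741), -1) = Rational(-38741, 5705280623601279)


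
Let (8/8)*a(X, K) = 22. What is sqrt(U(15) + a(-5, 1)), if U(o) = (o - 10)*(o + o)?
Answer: 2*sqrt(43) ≈ 13.115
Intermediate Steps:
a(X, K) = 22
U(o) = 2*o*(-10 + o) (U(o) = (-10 + o)*(2*o) = 2*o*(-10 + o))
sqrt(U(15) + a(-5, 1)) = sqrt(2*15*(-10 + 15) + 22) = sqrt(2*15*5 + 22) = sqrt(150 + 22) = sqrt(172) = 2*sqrt(43)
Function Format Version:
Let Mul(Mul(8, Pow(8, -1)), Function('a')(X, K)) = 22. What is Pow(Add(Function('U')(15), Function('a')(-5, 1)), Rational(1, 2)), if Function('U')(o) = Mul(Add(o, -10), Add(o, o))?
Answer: Mul(2, Pow(43, Rational(1, 2))) ≈ 13.115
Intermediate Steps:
Function('a')(X, K) = 22
Function('U')(o) = Mul(2, o, Add(-10, o)) (Function('U')(o) = Mul(Add(-10, o), Mul(2, o)) = Mul(2, o, Add(-10, o)))
Pow(Add(Function('U')(15), Function('a')(-5, 1)), Rational(1, 2)) = Pow(Add(Mul(2, 15, Add(-10, 15)), 22), Rational(1, 2)) = Pow(Add(Mul(2, 15, 5), 22), Rational(1, 2)) = Pow(Add(150, 22), Rational(1, 2)) = Pow(172, Rational(1, 2)) = Mul(2, Pow(43, Rational(1, 2)))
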